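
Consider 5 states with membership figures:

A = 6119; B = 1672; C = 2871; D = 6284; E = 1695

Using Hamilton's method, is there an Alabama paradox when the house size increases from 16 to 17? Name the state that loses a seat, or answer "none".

E

At 16 seats: A 5, B 1, C 3, D 5, E 2.
At 17 seats: A 6, B 1, C 3, D 6, E 1.
E drops from 2 to 1.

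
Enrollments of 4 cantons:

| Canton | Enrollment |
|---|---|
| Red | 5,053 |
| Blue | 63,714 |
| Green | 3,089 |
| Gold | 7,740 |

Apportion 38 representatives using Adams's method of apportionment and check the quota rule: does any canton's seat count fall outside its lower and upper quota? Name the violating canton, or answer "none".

Standard quotas: Red 2.412, Blue 30.418, Green 1.475, Gold 3.695.
Adams allocation: Red 3, Blue 29, Green 2, Gold 4.
Blue has quota 30.418 (lower 30, upper 31) but receives 29 — outside the quota interval.

Blue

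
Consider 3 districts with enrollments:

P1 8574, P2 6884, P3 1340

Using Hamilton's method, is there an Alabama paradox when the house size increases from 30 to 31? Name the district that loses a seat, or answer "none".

P3

At 30 seats: P1 15, P2 12, P3 3.
At 31 seats: P1 16, P2 13, P3 2.
P3 drops from 3 to 2.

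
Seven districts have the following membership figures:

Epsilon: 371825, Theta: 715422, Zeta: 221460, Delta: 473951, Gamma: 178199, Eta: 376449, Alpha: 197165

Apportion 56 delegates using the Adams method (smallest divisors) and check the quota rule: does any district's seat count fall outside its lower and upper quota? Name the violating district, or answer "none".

Standard quotas: Epsilon 8.216, Theta 15.807, Zeta 4.893, Delta 10.472, Gamma 3.937, Eta 8.318, Alpha 4.356.
Adams allocation: Epsilon 8, Theta 16, Zeta 5, Delta 10, Gamma 4, Eta 8, Alpha 5.
Every allocation lies between the lower and upper quota.

none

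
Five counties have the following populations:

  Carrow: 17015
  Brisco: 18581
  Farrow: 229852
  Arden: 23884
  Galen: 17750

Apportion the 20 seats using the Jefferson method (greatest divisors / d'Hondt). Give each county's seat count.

Carrow 1, Brisco 1, Farrow 16, Arden 1, Galen 1

Standard divisor 307082/20 ≈ 15354.1; standard quotas: Carrow 1.108, Brisco 1.210, Farrow 14.970, Arden 1.556, Galen 1.156.
Rounding down gives 1, 1, 14, 1, 1 = 18 seats, so the divisor must be adjusted.
With modified divisor 13900: modified quotas Carrow 1.224, Brisco 1.337, Farrow 16.536, Arden 1.718, Galen 1.277.
Rounding down: Carrow 1, Brisco 1, Farrow 16, Arden 1, Galen 1 (total 20).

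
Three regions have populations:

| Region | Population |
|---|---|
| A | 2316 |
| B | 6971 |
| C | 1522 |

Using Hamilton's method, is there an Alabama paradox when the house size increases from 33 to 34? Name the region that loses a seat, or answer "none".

At 33 seats: A 7, B 21, C 5.
At 34 seats: A 7, B 22, C 5.
No region's allocation decreased.

none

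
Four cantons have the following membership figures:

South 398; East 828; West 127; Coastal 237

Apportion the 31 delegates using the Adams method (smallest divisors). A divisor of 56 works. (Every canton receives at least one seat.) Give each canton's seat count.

South: 8; East: 15; West: 3; Coastal: 5

With modified divisor 56: modified quotas South 7.107, East 14.786, West 2.268, Coastal 4.232.
Rounding up: South 8, East 15, West 3, Coastal 5 (total 31).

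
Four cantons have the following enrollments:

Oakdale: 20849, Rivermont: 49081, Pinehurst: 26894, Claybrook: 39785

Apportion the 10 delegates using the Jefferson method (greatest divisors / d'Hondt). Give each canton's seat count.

Standard divisor 136609/10 ≈ 13660.9; standard quotas: Oakdale 1.526, Rivermont 3.593, Pinehurst 1.969, Claybrook 2.912.
Rounding down gives 1, 3, 1, 2 = 7 seats, so the divisor must be adjusted.
With modified divisor 11300: modified quotas Oakdale 1.845, Rivermont 4.343, Pinehurst 2.380, Claybrook 3.521.
Rounding down: Oakdale 1, Rivermont 4, Pinehurst 2, Claybrook 3 (total 10).

Oakdale 1, Rivermont 4, Pinehurst 2, Claybrook 3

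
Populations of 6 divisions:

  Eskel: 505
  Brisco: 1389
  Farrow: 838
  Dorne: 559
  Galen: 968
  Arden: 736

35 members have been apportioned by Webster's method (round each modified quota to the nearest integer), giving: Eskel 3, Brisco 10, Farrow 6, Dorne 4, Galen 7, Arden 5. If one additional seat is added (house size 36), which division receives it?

Eskel

Priority for the next seat is population ÷ (current seats + 0.5).
Priorities: Eskel 144.286, Brisco 132.286, Farrow 128.923, Dorne 124.222, Galen 129.067, Arden 133.818.
Highest priority: Eskel.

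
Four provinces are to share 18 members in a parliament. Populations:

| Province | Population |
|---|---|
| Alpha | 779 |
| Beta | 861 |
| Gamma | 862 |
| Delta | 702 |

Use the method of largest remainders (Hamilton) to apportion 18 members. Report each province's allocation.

Alpha=4, Beta=5, Gamma=5, Delta=4

Standard divisor: 3204 ÷ 18 = 178.
Standard quotas: Alpha 4.376, Beta 4.837, Gamma 4.843, Delta 3.944.
Lower quotas: Alpha 4, Beta 4, Gamma 4, Delta 3 (sum 15, leaving 3 seats).
Remainders in descending order: Delta 0.944, Gamma 0.843, Beta 0.837, Alpha 0.376.
The surplus seats go to Delta, Gamma, Beta.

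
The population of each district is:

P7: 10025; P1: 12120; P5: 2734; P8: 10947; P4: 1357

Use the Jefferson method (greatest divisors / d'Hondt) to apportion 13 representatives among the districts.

P7: 4, P1: 4, P5: 1, P8: 4, P4: 0

Standard divisor 37183/13 ≈ 2860.231; standard quotas: P7 3.505, P1 4.237, P5 0.956, P8 3.827, P4 0.474.
Rounding down gives 3, 4, 0, 3, 0 = 10 seats, so the divisor must be adjusted.
With modified divisor 2470: modified quotas P7 4.059, P1 4.907, P5 1.107, P8 4.432, P4 0.549.
Rounding down: P7 4, P1 4, P5 1, P8 4, P4 0 (total 13).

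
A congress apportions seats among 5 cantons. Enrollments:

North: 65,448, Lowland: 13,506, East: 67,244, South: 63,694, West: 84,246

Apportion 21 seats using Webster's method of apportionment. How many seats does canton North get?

5

Standard divisor 294138/21 ≈ 14006.571; standard quotas: North 4.673, Lowland 0.964, East 4.801, South 4.547, West 6.015.
Rounding to the nearest integer gives 5, 1, 5, 5, 6 = 22 seats, so the divisor must be adjusted.
With modified divisor 14300: modified quotas North 4.577, Lowland 0.944, East 4.702, South 4.454, West 5.891.
Rounding to the nearest integer: North 5, Lowland 1, East 5, South 4, West 6 (total 21).
North receives 5.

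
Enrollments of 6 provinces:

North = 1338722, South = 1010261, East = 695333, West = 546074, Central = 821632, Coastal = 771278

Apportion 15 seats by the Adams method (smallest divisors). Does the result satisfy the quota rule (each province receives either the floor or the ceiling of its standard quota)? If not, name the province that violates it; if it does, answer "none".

Standard quotas: North 3.874, South 2.924, East 2.012, West 1.580, Central 2.378, Coastal 2.232.
Adams allocation: North 4, South 3, East 2, West 2, Central 2, Coastal 2.
Every allocation lies between the lower and upper quota.

none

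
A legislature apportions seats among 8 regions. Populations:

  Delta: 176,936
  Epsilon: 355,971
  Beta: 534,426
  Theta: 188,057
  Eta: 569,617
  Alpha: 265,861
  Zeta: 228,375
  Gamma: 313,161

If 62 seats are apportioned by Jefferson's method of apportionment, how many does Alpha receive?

Standard divisor 2632404/62 ≈ 42458.129; standard quotas: Delta 4.167, Epsilon 8.384, Beta 12.587, Theta 4.429, Eta 13.416, Alpha 6.262, Zeta 5.379, Gamma 7.376.
Rounding down gives 4, 8, 12, 4, 13, 6, 5, 7 = 59 seats, so the divisor must be adjusted.
With modified divisor 39300: modified quotas Delta 4.502, Epsilon 9.058, Beta 13.599, Theta 4.785, Eta 14.494, Alpha 6.765, Zeta 5.811, Gamma 7.968.
Rounding down: Delta 4, Epsilon 9, Beta 13, Theta 4, Eta 14, Alpha 6, Zeta 5, Gamma 7 (total 62).
Alpha receives 6.

6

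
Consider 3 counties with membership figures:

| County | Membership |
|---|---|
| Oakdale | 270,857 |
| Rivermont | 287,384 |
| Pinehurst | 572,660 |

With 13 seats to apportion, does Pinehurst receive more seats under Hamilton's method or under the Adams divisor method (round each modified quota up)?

Hamilton: Oakdale 3, Rivermont 3, Pinehurst 7.
Adams: Oakdale 3, Rivermont 4, Pinehurst 6.
Pinehurst gets 7 under Hamilton and 6 under Adams.

Hamilton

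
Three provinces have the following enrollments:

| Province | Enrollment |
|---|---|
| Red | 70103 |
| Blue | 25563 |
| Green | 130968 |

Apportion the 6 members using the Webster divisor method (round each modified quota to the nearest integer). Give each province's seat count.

Standard divisor 226634/6 ≈ 37772.333; standard quotas: Red 1.856, Blue 0.677, Green 3.467.
Rounding to the nearest integer gives Red 2, Blue 1, Green 3 — total 6, matching the house size, so no adjustment is needed.

Red=2; Blue=1; Green=3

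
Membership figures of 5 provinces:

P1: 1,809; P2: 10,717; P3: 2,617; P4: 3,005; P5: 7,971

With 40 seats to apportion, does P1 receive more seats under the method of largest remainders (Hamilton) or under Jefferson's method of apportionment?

Hamilton

Hamilton: P1 3, P2 16, P3 4, P4 5, P5 12.
Jefferson: P1 2, P2 17, P3 4, P4 4, P5 13.
P1 gets 3 under Hamilton and 2 under Jefferson.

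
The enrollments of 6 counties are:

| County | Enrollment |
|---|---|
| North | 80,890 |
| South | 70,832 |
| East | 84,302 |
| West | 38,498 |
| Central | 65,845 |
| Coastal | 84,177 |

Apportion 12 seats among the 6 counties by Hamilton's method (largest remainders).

Standard divisor: 424544 ÷ 12 ≈ 35378.667.
Standard quotas: North 2.2864, South 2.0021, East 2.3828, West 1.0882, Central 1.8611, Coastal 2.3793.
Lower quotas: North 2, South 2, East 2, West 1, Central 1, Coastal 2 (sum 10, leaving 2 seats).
Remainders in descending order: Central 0.8611, East 0.3828, Coastal 0.3793, North 0.2864, West 0.0882, South 0.0021.
The surplus seats go to Central, East.

North=2, South=2, East=3, West=1, Central=2, Coastal=2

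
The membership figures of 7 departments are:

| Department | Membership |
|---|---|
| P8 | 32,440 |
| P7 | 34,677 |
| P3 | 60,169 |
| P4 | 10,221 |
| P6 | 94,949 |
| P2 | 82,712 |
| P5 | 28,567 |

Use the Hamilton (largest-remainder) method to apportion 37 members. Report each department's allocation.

The standard divisor is 343735/37 ≈ 9290.135.
Standard quotas: P8 3.4919, P7 3.7327, P3 6.4767, P4 1.1002, P6 10.2204, P2 8.9032, P5 3.0750.
Lower quotas: P8 3, P7 3, P3 6, P4 1, P6 10, P2 8, P5 3 (sum 34, leaving 3 seats).
Remainders in descending order: P2 0.9032, P7 0.7327, P8 0.4919, P3 0.4767, P6 0.2204, P4 0.1002, P5 0.0750.
The surplus seats go to P2, P7, P8.

P8 4, P7 4, P3 6, P4 1, P6 10, P2 9, P5 3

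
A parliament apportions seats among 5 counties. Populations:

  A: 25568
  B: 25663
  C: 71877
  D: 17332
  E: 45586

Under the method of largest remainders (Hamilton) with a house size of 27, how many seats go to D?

2

Standard divisor: 186026 ÷ 27 ≈ 6889.852.
Standard quotas: A 3.7110, B 3.7248, C 10.4323, D 2.5156, E 6.6164.
Lower quotas: A 3, B 3, C 10, D 2, E 6 (sum 24, leaving 3 seats).
Remainders in descending order: B 0.7248, A 0.7110, E 0.6164, D 0.5156, C 0.4323.
Largest remainders: B, A, E receive the extra seats.
D receives 2.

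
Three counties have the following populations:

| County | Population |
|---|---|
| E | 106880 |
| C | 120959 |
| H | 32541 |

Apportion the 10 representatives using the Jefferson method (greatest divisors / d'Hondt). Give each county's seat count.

E 4, C 5, H 1

Standard divisor 260380/10 ≈ 26038; standard quotas: E 4.105, C 4.645, H 1.250.
Rounding down gives 4, 4, 1 = 9 seats, so the divisor must be adjusted.
With modified divisor 22800: modified quotas E 4.688, C 5.305, H 1.427.
Rounding down: E 4, C 5, H 1 (total 10).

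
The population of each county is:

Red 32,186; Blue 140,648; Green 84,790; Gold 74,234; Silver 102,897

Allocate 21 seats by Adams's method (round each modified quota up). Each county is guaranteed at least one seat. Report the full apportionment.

Red 2; Blue 6; Green 4; Gold 4; Silver 5

Standard divisor 434755/21 ≈ 20702.619; standard quotas: Red 1.555, Blue 6.794, Green 4.096, Gold 3.586, Silver 4.970.
Rounding up gives 2, 7, 5, 4, 5 = 23 seats, so the divisor must be adjusted.
With modified divisor 24100: modified quotas Red 1.336, Blue 5.836, Green 3.518, Gold 3.080, Silver 4.270.
Rounding up: Red 2, Blue 6, Green 4, Gold 4, Silver 5 (total 21).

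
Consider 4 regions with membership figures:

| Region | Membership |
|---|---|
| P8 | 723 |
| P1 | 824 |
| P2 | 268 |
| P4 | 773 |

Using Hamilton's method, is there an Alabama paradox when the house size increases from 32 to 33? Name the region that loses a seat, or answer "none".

At 32 seats: P8 9, P1 10, P2 3, P4 10.
At 33 seats: P8 9, P1 11, P2 3, P4 10.
No region's allocation decreased.

none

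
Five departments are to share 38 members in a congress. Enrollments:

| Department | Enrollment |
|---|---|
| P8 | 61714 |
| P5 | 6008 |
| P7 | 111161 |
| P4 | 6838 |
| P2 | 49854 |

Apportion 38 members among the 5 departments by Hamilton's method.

Total 235575; standard divisor 235575/38 ≈ 6199.342.
Standard quotas: P8 9.9549, P5 0.9691, P7 17.9311, P4 1.1030, P2 8.0418.
Lower quotas: P8 9, P5 0, P7 17, P4 1, P2 8 (sum 35, leaving 3 seats).
Remainders in descending order: P5 0.9691, P8 0.9549, P7 0.9311, P4 0.1030, P2 0.0418.
The surplus seats go to P5, P8, P7.

P8 10; P5 1; P7 18; P4 1; P2 8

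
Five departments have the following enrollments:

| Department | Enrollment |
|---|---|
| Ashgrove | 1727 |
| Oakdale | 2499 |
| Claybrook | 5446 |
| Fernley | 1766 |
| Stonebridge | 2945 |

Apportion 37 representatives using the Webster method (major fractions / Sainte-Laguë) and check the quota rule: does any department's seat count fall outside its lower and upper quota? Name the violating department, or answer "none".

none

Standard quotas: Ashgrove 4.443, Oakdale 6.429, Claybrook 14.010, Fernley 4.543, Stonebridge 7.576.
Webster allocation: Ashgrove 4, Oakdale 6, Claybrook 14, Fernley 5, Stonebridge 8.
Every allocation lies between the lower and upper quota.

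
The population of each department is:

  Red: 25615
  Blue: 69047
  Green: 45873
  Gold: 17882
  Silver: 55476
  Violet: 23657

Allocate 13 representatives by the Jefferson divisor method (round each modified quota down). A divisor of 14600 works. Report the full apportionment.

With modified divisor 14600: modified quotas Red 1.754, Blue 4.729, Green 3.142, Gold 1.225, Silver 3.800, Violet 1.620.
Rounding down: Red 1, Blue 4, Green 3, Gold 1, Silver 3, Violet 1 (total 13).

Red: 1, Blue: 4, Green: 3, Gold: 1, Silver: 3, Violet: 1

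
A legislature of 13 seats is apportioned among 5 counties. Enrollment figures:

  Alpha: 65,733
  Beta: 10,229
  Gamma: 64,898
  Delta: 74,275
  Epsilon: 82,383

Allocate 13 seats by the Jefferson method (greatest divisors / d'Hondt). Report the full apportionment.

Alpha=3, Beta=0, Gamma=3, Delta=3, Epsilon=4

Standard divisor 297518/13 ≈ 22886; standard quotas: Alpha 2.872, Beta 0.447, Gamma 2.836, Delta 3.245, Epsilon 3.600.
Rounding down gives 2, 0, 2, 3, 3 = 10 seats, so the divisor must be adjusted.
With modified divisor 19600: modified quotas Alpha 3.354, Beta 0.522, Gamma 3.311, Delta 3.790, Epsilon 4.203.
Rounding down: Alpha 3, Beta 0, Gamma 3, Delta 3, Epsilon 4 (total 13).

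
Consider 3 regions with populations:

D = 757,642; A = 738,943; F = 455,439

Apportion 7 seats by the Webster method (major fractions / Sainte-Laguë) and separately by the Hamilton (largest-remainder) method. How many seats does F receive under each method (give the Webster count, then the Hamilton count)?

Webster: D 3, A 2, F 2.
Hamilton: D 3, A 3, F 1.
F gets 2 under Webster and 1 under Hamilton.

2 and 1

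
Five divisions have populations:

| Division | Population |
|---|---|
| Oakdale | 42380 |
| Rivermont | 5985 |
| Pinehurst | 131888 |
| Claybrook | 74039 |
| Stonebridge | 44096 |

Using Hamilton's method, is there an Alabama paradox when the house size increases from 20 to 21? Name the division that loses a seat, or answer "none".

At 20 seats: Oakdale 3, Rivermont 0, Pinehurst 9, Claybrook 5, Stonebridge 3.
At 21 seats: Oakdale 3, Rivermont 1, Pinehurst 9, Claybrook 5, Stonebridge 3.
No division's allocation decreased.

none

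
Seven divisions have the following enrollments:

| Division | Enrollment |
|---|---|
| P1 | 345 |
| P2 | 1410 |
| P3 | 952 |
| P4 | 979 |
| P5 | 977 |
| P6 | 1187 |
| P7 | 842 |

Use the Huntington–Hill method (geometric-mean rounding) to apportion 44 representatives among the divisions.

P1=2, P2=9, P3=6, P4=7, P5=6, P6=8, P7=6

With divisor 151: modified quotas P1 2.285, P2 9.338, P3 6.305, P4 6.483, P5 6.470, P6 7.861, P7 5.576.
Geometric-mean thresholds: P1 √(2·3)=2.449, P2 √(9·10)=9.487, P3 √(6·7)=6.481, P4 √(6·7)=6.481, P5 √(6·7)=6.481, P6 √(7·8)=7.483, P7 √(5·6)=5.477.
Each quota rounded against its threshold gives P1 2, P2 9, P3 6, P4 7, P5 6, P6 8, P7 6 (total 44).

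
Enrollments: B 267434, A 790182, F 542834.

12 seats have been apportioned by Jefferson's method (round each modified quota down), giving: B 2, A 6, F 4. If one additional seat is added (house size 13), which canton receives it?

Priority for the next seat is population ÷ (current seats + 1).
Priorities: B 89144.667, A 112883.143, F 108566.800.
Highest priority: A.

A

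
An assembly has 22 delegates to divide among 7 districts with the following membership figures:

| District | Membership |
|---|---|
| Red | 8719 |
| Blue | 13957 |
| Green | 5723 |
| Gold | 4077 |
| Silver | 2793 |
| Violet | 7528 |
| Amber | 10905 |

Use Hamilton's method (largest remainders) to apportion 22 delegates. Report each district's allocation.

Standard divisor: 53702 ÷ 22 = 2441.
Standard quotas: Red 3.5719, Blue 5.7177, Green 2.3445, Gold 1.6702, Silver 1.1442, Violet 3.0840, Amber 4.4674.
Lower quotas: Red 3, Blue 5, Green 2, Gold 1, Silver 1, Violet 3, Amber 4 (sum 19, leaving 3 seats).
Remainders in descending order: Blue 0.7177, Gold 0.6702, Red 0.5719, Amber 0.4674, Green 0.3445, Silver 0.1442, Violet 0.0840.
Largest remainders: Blue, Gold, Red receive the extra seats.

Red 4, Blue 6, Green 2, Gold 2, Silver 1, Violet 3, Amber 4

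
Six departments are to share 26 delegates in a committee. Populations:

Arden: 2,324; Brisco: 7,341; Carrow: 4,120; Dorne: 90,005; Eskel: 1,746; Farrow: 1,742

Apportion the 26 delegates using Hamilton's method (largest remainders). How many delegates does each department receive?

Total 107278; standard divisor 107278/26 ≈ 4126.077.
Standard quotas: Arden 0.5632, Brisco 1.7792, Carrow 0.9985, Dorne 21.8137, Eskel 0.4232, Farrow 0.4222.
Lower quotas: Arden 0, Brisco 1, Carrow 0, Dorne 21, Eskel 0, Farrow 0 (sum 22, leaving 4 seats).
Remainders in descending order: Carrow 0.9985, Dorne 0.8137, Brisco 0.7792, Arden 0.5632, Eskel 0.4232, Farrow 0.4222.
Largest remainders: Carrow, Dorne, Brisco, Arden receive the extra seats.

Arden 1, Brisco 2, Carrow 1, Dorne 22, Eskel 0, Farrow 0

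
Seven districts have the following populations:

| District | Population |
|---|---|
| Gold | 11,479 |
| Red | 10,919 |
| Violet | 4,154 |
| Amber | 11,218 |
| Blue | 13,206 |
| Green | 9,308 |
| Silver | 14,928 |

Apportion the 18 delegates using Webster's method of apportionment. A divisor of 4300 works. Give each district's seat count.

Gold 3, Red 3, Violet 1, Amber 3, Blue 3, Green 2, Silver 3

With modified divisor 4300: modified quotas Gold 2.670, Red 2.539, Violet 0.966, Amber 2.609, Blue 3.071, Green 2.165, Silver 3.472.
Rounding to the nearest integer: Gold 3, Red 3, Violet 1, Amber 3, Blue 3, Green 2, Silver 3 (total 18).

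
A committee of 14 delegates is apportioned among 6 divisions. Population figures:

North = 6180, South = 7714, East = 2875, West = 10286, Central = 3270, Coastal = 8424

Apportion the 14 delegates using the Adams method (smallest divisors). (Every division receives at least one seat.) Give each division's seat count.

North 2, South 3, East 1, West 4, Central 1, Coastal 3

Standard divisor 38749/14 ≈ 2767.786; standard quotas: North 2.233, South 2.787, East 1.039, West 3.716, Central 1.181, Coastal 3.044.
Rounding up gives 3, 3, 2, 4, 2, 4 = 18 seats, so the divisor must be adjusted.
With modified divisor 3350: modified quotas North 1.845, South 2.303, East 0.858, West 3.070, Central 0.976, Coastal 2.515.
Rounding up: North 2, South 3, East 1, West 4, Central 1, Coastal 3 (total 14).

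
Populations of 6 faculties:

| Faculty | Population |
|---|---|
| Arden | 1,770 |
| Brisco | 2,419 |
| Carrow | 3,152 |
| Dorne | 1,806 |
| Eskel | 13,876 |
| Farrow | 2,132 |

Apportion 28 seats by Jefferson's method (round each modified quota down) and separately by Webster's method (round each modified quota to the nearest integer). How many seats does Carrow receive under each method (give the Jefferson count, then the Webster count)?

3 and 4

Jefferson: Arden 2, Brisco 2, Carrow 3, Dorne 2, Eskel 17, Farrow 2.
Webster: Arden 2, Brisco 3, Carrow 4, Dorne 2, Eskel 15, Farrow 2.
Carrow gets 3 under Jefferson and 4 under Webster.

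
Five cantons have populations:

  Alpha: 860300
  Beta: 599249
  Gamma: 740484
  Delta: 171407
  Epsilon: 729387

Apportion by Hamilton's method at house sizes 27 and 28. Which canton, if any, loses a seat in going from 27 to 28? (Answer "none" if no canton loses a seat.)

Delta

At 27 seats: Alpha 8, Beta 5, Gamma 6, Delta 2, Epsilon 6.
At 28 seats: Alpha 8, Beta 5, Gamma 7, Delta 1, Epsilon 7.
Delta drops from 2 to 1.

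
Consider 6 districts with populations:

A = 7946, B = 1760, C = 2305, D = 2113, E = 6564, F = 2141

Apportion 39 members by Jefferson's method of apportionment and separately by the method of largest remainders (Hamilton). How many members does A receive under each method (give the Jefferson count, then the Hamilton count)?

Jefferson: A 14, B 3, C 4, D 3, E 12, F 3.
Hamilton: A 13, B 3, C 4, D 4, E 11, F 4.
A gets 14 under Jefferson and 13 under Hamilton.

14 and 13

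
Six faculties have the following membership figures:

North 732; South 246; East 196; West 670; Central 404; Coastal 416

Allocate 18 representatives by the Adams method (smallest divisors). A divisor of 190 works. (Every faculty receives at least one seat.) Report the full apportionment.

With modified divisor 190: modified quotas North 3.853, South 1.295, East 1.032, West 3.526, Central 2.126, Coastal 2.189.
Rounding up: North 4, South 2, East 2, West 4, Central 3, Coastal 3 (total 18).

North 4, South 2, East 2, West 4, Central 3, Coastal 3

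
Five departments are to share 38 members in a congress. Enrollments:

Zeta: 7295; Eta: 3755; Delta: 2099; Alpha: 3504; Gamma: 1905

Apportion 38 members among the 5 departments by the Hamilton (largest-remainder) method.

Standard divisor: 18558 ÷ 38 ≈ 488.368.
Standard quotas: Zeta 14.9375, Eta 7.6889, Delta 4.2980, Alpha 7.1749, Gamma 3.9007.
Lower quotas: Zeta 14, Eta 7, Delta 4, Alpha 7, Gamma 3 (sum 35, leaving 3 seats).
Remainders in descending order: Zeta 0.9375, Gamma 0.9007, Eta 0.6889, Delta 0.2980, Alpha 0.1749.
The surplus seats go to Zeta, Gamma, Eta.

Zeta: 15; Eta: 8; Delta: 4; Alpha: 7; Gamma: 4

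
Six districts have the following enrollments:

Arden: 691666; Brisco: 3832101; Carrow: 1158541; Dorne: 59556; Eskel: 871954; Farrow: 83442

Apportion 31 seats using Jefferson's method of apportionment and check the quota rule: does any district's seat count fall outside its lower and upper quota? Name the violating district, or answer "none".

Standard quotas: Arden 3.202, Brisco 17.738, Carrow 5.363, Dorne 0.276, Eskel 4.036, Farrow 0.386.
Jefferson allocation: Arden 3, Brisco 19, Carrow 5, Dorne 0, Eskel 4, Farrow 0.
Brisco has quota 17.738 (lower 17, upper 18) but receives 19 — outside the quota interval.

Brisco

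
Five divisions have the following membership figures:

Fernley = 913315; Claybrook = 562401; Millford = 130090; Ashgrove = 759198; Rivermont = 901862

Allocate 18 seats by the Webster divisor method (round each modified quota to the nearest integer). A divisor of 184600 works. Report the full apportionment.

Fernley 5, Claybrook 3, Millford 1, Ashgrove 4, Rivermont 5

With modified divisor 184600: modified quotas Fernley 4.948, Claybrook 3.047, Millford 0.705, Ashgrove 4.113, Rivermont 4.885.
Rounding to the nearest integer: Fernley 5, Claybrook 3, Millford 1, Ashgrove 4, Rivermont 5 (total 18).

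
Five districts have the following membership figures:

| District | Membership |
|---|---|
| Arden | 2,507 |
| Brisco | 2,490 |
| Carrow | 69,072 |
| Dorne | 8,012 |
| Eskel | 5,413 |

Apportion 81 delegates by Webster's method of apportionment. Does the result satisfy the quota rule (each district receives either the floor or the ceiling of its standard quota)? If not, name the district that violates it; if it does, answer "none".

Carrow

Standard quotas: Arden 2.321, Brisco 2.305, Carrow 63.945, Dorne 7.417, Eskel 5.011.
Webster allocation: Arden 2, Brisco 2, Carrow 65, Dorne 7, Eskel 5.
Carrow has quota 63.945 (lower 63, upper 64) but receives 65 — outside the quota interval.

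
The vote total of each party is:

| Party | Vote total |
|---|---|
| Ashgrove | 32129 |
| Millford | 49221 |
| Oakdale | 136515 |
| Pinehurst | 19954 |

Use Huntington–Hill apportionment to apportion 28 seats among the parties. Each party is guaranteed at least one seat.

With divisor 8545: modified quotas Ashgrove 3.760, Millford 5.760, Oakdale 15.976, Pinehurst 2.335.
Geometric-mean thresholds: Ashgrove √(3·4)=3.464, Millford √(5·6)=5.477, Oakdale √(15·16)=15.492, Pinehurst √(2·3)=2.449.
Each quota rounded against its threshold gives Ashgrove 4, Millford 6, Oakdale 16, Pinehurst 2 (total 28).

Ashgrove 4, Millford 6, Oakdale 16, Pinehurst 2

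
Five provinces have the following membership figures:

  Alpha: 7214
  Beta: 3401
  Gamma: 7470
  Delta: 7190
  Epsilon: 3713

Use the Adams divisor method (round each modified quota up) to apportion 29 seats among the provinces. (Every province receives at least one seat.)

Standard divisor 28988/29 ≈ 999.586; standard quotas: Alpha 7.217, Beta 3.402, Gamma 7.473, Delta 7.193, Epsilon 3.715.
Rounding up gives 8, 4, 8, 8, 4 = 32 seats, so the divisor must be adjusted.
With modified divisor 1100: modified quotas Alpha 6.558, Beta 3.092, Gamma 6.791, Delta 6.536, Epsilon 3.375.
Rounding up: Alpha 7, Beta 4, Gamma 7, Delta 7, Epsilon 4 (total 29).

Alpha=7, Beta=4, Gamma=7, Delta=7, Epsilon=4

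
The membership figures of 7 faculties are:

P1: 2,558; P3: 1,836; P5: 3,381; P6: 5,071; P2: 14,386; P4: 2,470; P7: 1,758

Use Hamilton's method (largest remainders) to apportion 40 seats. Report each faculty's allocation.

Standard divisor: 31460 ÷ 40 ≈ 786.5.
Standard quotas: P1 3.2524, P3 2.3344, P5 4.2988, P6 6.4476, P2 18.2912, P4 3.1405, P7 2.2352.
Lower quotas: P1 3, P3 2, P5 4, P6 6, P2 18, P4 3, P7 2 (sum 38, leaving 2 seats).
Remainders in descending order: P6 0.4476, P3 0.3344, P5 0.2988, P2 0.2912, P1 0.2524, P7 0.2352, P4 0.1405.
Largest remainders: P6, P3 receive the extra seats.

P1 3, P3 3, P5 4, P6 7, P2 18, P4 3, P7 2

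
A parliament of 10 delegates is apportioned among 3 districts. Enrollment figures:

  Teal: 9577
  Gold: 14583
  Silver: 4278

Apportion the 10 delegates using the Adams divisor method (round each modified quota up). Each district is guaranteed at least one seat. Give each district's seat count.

Standard divisor 28438/10 ≈ 2843.8; standard quotas: Teal 3.368, Gold 5.128, Silver 1.504.
Rounding up gives 4, 6, 2 = 12 seats, so the divisor must be adjusted.
With modified divisor 3400: modified quotas Teal 2.817, Gold 4.289, Silver 1.258.
Rounding up: Teal 3, Gold 5, Silver 2 (total 10).

Teal 3; Gold 5; Silver 2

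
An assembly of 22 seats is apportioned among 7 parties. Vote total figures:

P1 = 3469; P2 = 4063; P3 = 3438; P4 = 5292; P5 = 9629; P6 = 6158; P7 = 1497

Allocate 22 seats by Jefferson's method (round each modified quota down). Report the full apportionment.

P1: 2; P2: 3; P3: 2; P4: 3; P5: 7; P6: 4; P7: 1

Standard divisor 33546/22 ≈ 1524.818; standard quotas: P1 2.275, P2 2.665, P3 2.255, P4 3.471, P5 6.315, P6 4.039, P7 0.982.
Rounding down gives 2, 2, 2, 3, 6, 4, 0 = 19 seats, so the divisor must be adjusted.
With modified divisor 1340: modified quotas P1 2.589, P2 3.032, P3 2.566, P4 3.949, P5 7.186, P6 4.596, P7 1.117.
Rounding down: P1 2, P2 3, P3 2, P4 3, P5 7, P6 4, P7 1 (total 22).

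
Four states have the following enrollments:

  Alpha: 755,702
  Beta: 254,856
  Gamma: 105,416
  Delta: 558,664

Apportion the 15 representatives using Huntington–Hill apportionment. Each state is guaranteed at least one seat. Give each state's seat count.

Alpha 7, Beta 2, Gamma 1, Delta 5

With divisor 110326: modified quotas Alpha 6.850, Beta 2.310, Gamma 0.955, Delta 5.064.
Geometric-mean thresholds: Alpha √(6·7)=6.481, Beta √(2·3)=2.449, Gamma (min 1), Delta √(5·6)=5.477.
Each quota rounded against its threshold gives Alpha 7, Beta 2, Gamma 1, Delta 5 (total 15).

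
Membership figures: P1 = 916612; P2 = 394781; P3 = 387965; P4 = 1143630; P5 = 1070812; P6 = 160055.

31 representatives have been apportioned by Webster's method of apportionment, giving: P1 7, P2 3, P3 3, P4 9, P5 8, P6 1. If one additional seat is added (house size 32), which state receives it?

Priority for the next seat is population ÷ (current seats + 0.5).
Priorities: P1 122214.933, P2 112794.571, P3 110847.143, P4 120382.105, P5 125977.882, P6 106703.333.
Highest priority: P5.

P5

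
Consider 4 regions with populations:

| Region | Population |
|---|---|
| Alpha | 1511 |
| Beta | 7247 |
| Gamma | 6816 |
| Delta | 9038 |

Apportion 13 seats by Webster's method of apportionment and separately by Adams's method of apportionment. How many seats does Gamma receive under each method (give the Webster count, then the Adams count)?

3 and 4

Webster: Alpha 1, Beta 4, Gamma 3, Delta 5.
Adams: Alpha 1, Beta 4, Gamma 4, Delta 4.
Gamma gets 3 under Webster and 4 under Adams.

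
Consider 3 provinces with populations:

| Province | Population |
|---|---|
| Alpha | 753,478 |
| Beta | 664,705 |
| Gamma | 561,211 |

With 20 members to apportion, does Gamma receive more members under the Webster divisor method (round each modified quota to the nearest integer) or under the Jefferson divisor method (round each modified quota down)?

Webster: Alpha 7, Beta 7, Gamma 6.
Jefferson: Alpha 8, Beta 7, Gamma 5.
Gamma gets 6 under Webster and 5 under Jefferson.

Webster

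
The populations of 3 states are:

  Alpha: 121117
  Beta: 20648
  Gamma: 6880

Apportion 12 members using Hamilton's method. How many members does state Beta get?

Total 148645; standard divisor 148645/12 ≈ 12387.083.
Standard quotas: Alpha 9.7777, Beta 1.6669, Gamma 0.5554.
Lower quotas: Alpha 9, Beta 1, Gamma 0 (sum 10, leaving 2 seats).
Remainders in descending order: Alpha 0.7777, Beta 0.6669, Gamma 0.5554.
The surplus seats go to Alpha, Beta.
Beta receives 2.

2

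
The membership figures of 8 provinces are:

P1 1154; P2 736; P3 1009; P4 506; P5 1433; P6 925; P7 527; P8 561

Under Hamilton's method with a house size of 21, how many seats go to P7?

Total 6851; standard divisor 6851/21 ≈ 326.238.
Standard quotas: P1 3.537, P2 2.256, P3 3.093, P4 1.551, P5 4.392, P6 2.835, P7 1.615, P8 1.720.
Lower quotas: P1 3, P2 2, P3 3, P4 1, P5 4, P6 2, P7 1, P8 1 (sum 17, leaving 4 seats).
Remainders in descending order: P6 0.835, P8 0.720, P7 0.615, P4 0.551, P1 0.537, P5 0.392, P2 0.256, P3 0.093.
The surplus seats go to P6, P8, P7, P4.
P7 receives 2.

2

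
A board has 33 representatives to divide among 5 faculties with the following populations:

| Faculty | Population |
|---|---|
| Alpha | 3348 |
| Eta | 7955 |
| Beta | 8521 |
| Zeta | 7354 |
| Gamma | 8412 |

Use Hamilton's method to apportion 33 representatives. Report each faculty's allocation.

Alpha 3; Eta 7; Beta 8; Zeta 7; Gamma 8

The standard divisor is 35590/33 ≈ 1078.485.
Standard quotas: Alpha 3.1044, Eta 7.3761, Beta 7.9009, Zeta 6.8188, Gamma 7.7998.
Lower quotas: Alpha 3, Eta 7, Beta 7, Zeta 6, Gamma 7 (sum 30, leaving 3 seats).
Remainders in descending order: Beta 0.9009, Zeta 0.8188, Gamma 0.7998, Eta 0.3761, Alpha 0.1044.
The surplus seats go to Beta, Zeta, Gamma.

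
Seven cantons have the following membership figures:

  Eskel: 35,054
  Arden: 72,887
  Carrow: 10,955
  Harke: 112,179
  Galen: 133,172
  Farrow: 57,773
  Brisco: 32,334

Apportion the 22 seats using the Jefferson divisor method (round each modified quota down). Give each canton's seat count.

Standard divisor 454354/22 ≈ 20652.455; standard quotas: Eskel 1.697, Arden 3.529, Carrow 0.530, Harke 5.432, Galen 6.448, Farrow 2.797, Brisco 1.566.
Rounding down gives 1, 3, 0, 5, 6, 2, 1 = 18 seats, so the divisor must be adjusted.
With modified divisor 17900: modified quotas Eskel 1.958, Arden 4.072, Carrow 0.612, Harke 6.267, Galen 7.440, Farrow 3.228, Brisco 1.806.
Rounding down: Eskel 1, Arden 4, Carrow 0, Harke 6, Galen 7, Farrow 3, Brisco 1 (total 22).

Eskel 1, Arden 4, Carrow 0, Harke 6, Galen 7, Farrow 3, Brisco 1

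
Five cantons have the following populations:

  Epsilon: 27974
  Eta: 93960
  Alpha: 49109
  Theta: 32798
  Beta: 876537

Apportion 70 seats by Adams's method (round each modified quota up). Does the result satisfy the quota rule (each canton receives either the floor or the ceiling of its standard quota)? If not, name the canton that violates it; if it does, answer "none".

Beta

Standard quotas: Epsilon 1.812, Eta 6.088, Alpha 3.182, Theta 2.125, Beta 56.793.
Adams allocation: Epsilon 2, Eta 6, Alpha 4, Theta 3, Beta 55.
Beta has quota 56.793 (lower 56, upper 57) but receives 55 — outside the quota interval.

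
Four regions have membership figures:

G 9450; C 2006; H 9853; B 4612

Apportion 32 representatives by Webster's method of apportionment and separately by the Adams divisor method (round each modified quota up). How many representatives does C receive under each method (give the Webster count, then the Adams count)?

2 and 3

Webster: G 12, C 2, H 12, B 6.
Adams: G 11, C 3, H 12, B 6.
C gets 2 under Webster and 3 under Adams.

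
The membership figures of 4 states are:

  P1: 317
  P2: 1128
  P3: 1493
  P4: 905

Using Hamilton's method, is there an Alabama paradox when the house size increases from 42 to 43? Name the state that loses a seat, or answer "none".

P1

At 42 seats: P1 4, P2 12, P3 16, P4 10.
At 43 seats: P1 3, P2 13, P3 17, P4 10.
P1 drops from 4 to 3.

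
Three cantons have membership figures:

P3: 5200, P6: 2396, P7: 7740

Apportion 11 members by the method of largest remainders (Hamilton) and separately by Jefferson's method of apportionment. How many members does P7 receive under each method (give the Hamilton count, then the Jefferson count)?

Hamilton: P3 4, P6 2, P7 5.
Jefferson: P3 4, P6 1, P7 6.
P7 gets 5 under Hamilton and 6 under Jefferson.

5 and 6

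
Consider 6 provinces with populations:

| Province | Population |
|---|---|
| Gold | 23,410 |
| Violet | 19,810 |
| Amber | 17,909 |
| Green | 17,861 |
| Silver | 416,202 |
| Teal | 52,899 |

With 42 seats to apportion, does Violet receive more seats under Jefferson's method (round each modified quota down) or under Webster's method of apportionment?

Webster

Jefferson: Gold 1, Violet 1, Amber 1, Green 1, Silver 34, Teal 4.
Webster: Gold 2, Violet 2, Amber 1, Green 1, Silver 32, Teal 4.
Violet gets 1 under Jefferson and 2 under Webster.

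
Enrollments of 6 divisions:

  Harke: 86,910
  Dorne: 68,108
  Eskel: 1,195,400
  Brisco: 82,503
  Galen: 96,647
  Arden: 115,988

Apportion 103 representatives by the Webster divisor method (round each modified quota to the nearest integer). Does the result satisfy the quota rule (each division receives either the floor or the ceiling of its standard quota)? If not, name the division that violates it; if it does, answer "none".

Standard quotas: Harke 5.440, Dorne 4.263, Eskel 74.823, Brisco 5.164, Galen 6.049, Arden 7.260.
Webster allocation: Harke 5, Dorne 4, Eskel 76, Brisco 5, Galen 6, Arden 7.
Eskel has quota 74.823 (lower 74, upper 75) but receives 76 — outside the quota interval.

Eskel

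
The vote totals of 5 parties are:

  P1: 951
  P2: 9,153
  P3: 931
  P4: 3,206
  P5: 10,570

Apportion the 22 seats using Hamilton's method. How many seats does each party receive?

Total 24811; standard divisor 24811/22 ≈ 1127.773.
Standard quotas: P1 0.8433, P2 8.1160, P3 0.8255, P4 2.8428, P5 9.3725.
Lower quotas: P1 0, P2 8, P3 0, P4 2, P5 9 (sum 19, leaving 3 seats).
Remainders in descending order: P1 0.8433, P4 0.8428, P3 0.8255, P5 0.3725, P2 0.1160.
The surplus seats go to P1, P4, P3.

P1: 1, P2: 8, P3: 1, P4: 3, P5: 9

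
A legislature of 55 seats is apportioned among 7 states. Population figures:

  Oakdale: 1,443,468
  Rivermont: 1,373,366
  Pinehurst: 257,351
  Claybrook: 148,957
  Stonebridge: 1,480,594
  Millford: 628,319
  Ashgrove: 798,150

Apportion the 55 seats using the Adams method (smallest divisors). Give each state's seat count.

Standard divisor 6130205/55 ≈ 111458.273; standard quotas: Oakdale 12.951, Rivermont 12.322, Pinehurst 2.309, Claybrook 1.336, Stonebridge 13.284, Millford 5.637, Ashgrove 7.161.
Rounding up gives 13, 13, 3, 2, 14, 6, 8 = 59 seats, so the divisor must be adjusted.
With modified divisor 121800: modified quotas Oakdale 11.851, Rivermont 11.276, Pinehurst 2.113, Claybrook 1.223, Stonebridge 12.156, Millford 5.159, Ashgrove 6.553.
Rounding up: Oakdale 12, Rivermont 12, Pinehurst 3, Claybrook 2, Stonebridge 13, Millford 6, Ashgrove 7 (total 55).

Oakdale 12, Rivermont 12, Pinehurst 3, Claybrook 2, Stonebridge 13, Millford 6, Ashgrove 7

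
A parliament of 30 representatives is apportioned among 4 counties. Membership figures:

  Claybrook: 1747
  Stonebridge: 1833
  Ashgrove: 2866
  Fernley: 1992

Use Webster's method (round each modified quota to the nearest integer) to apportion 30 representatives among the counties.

Claybrook=6; Stonebridge=7; Ashgrove=10; Fernley=7

Standard divisor 8438/30 ≈ 281.267; standard quotas: Claybrook 6.211, Stonebridge 6.517, Ashgrove 10.190, Fernley 7.082.
Rounding to the nearest integer gives Claybrook 6, Stonebridge 7, Ashgrove 10, Fernley 7 — total 30, matching the house size, so no adjustment is needed.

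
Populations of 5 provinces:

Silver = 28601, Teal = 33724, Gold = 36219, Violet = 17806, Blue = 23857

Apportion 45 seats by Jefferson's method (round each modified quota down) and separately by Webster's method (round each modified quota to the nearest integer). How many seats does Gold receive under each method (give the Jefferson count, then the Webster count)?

12 and 11

Jefferson: Silver 9, Teal 11, Gold 12, Violet 5, Blue 8.
Webster: Silver 9, Teal 11, Gold 11, Violet 6, Blue 8.
Gold gets 12 under Jefferson and 11 under Webster.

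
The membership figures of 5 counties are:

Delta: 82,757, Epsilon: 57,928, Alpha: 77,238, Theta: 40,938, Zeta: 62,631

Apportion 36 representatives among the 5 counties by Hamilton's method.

Total 321492; standard divisor 321492/36 ≈ 8930.333.
Standard quotas: Delta 9.2670, Epsilon 6.4867, Alpha 8.6489, Theta 4.5842, Zeta 7.0133.
Lower quotas: Delta 9, Epsilon 6, Alpha 8, Theta 4, Zeta 7 (sum 34, leaving 2 seats).
Remainders in descending order: Alpha 0.6489, Theta 0.5842, Epsilon 0.4867, Delta 0.2670, Zeta 0.0133.
The surplus seats go to Alpha, Theta.

Delta 9, Epsilon 6, Alpha 9, Theta 5, Zeta 7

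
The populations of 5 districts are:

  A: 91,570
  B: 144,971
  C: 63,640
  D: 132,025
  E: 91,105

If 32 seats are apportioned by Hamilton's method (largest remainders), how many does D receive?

The standard divisor is 523311/32 ≈ 16353.469.
Standard quotas: A 5.5994, B 8.8648, C 3.8915, D 8.0732, E 5.5710.
Lower quotas: A 5, B 8, C 3, D 8, E 5 (sum 29, leaving 3 seats).
Remainders in descending order: C 0.8915, B 0.8648, A 0.5994, E 0.5710, D 0.0732.
Largest remainders: C, B, A receive the extra seats.
D receives 8.

8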